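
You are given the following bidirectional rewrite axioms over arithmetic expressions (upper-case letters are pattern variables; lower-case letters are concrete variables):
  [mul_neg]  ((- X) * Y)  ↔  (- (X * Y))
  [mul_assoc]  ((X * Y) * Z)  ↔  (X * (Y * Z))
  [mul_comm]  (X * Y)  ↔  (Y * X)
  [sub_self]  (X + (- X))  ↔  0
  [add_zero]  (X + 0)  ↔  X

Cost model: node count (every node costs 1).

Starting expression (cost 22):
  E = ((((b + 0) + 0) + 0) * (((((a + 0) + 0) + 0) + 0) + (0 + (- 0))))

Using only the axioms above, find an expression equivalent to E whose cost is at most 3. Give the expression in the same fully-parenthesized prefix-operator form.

step 1: add_zero (→) rewrites (((a + 0) + 0) + 0) into ((a + 0) + 0), now ((((b + 0) + 0) + 0) * ((((a + 0) + 0) + 0) + (0 + (- 0))))
step 2: add_zero (→) rewrites ((a + 0) + 0) into (a + 0), now ((((b + 0) + 0) + 0) * (((a + 0) + 0) + (0 + (- 0))))
step 3: add_zero (→) rewrites (b + 0) into b, now (((b + 0) + 0) * (((a + 0) + 0) + (0 + (- 0))))
step 4: add_zero (→) rewrites ((b + 0) + 0) into (b + 0), now ((b + 0) * (((a + 0) + 0) + (0 + (- 0))))
step 5: sub_self (→) rewrites (0 + (- 0)) into 0, now ((b + 0) * (((a + 0) + 0) + 0))
step 6: add_zero (→) rewrites ((a + 0) + 0) into (a + 0), now ((b + 0) * ((a + 0) + 0))
step 7: add_zero (→) rewrites ((a + 0) + 0) into (a + 0), now ((b + 0) * (a + 0))
step 8: add_zero (→) rewrites (b + 0) into b, now (b * (a + 0))
step 9: add_zero (→) rewrites (a + 0) into a, reaching cost 3 (bound 3)

(b * a)   [cost 3]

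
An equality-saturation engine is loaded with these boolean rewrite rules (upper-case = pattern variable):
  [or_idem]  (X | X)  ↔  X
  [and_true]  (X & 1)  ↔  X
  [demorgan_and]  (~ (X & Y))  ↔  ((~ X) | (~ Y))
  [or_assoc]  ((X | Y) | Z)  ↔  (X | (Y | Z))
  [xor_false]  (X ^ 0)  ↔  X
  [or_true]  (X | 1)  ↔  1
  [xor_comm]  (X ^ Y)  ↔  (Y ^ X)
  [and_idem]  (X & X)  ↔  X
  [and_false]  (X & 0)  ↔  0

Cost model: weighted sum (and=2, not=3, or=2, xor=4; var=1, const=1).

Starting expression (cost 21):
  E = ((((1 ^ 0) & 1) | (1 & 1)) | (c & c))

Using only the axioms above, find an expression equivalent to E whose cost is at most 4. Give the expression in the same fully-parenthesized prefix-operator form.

(1 | c)   [cost 4]

1. [xor_false →] (1 ^ 0)  →  1;  E = (((1 & 1) | (1 & 1)) | (c & c))
2. [or_idem →] ((1 & 1) | (1 & 1))  →  (1 & 1);  E = ((1 & 1) | (c & c))
3. [and_idem →] (c & c)  →  c;  E = ((1 & 1) | c)
4. [and_idem →] (1 & 1)  →  1;  cost 4 ≤ 4, done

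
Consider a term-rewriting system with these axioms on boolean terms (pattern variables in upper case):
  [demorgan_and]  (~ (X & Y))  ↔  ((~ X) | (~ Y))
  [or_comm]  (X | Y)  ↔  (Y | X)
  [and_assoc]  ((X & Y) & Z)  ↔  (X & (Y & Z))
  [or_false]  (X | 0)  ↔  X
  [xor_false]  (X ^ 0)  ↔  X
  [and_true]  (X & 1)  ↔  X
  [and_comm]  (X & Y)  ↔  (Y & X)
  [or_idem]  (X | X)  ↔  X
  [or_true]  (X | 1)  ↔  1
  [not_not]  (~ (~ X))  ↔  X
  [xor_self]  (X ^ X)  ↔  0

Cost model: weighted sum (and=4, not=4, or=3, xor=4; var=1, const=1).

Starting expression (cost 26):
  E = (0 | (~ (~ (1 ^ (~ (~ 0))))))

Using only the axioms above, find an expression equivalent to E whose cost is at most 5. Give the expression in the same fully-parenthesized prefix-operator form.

(0 | 1)   [cost 5]

step 1: not_not (→) rewrites (~ (~ 0)) into 0, now (0 | (~ (~ (1 ^ 0))))
step 2: not_not (→) rewrites (~ (~ (1 ^ 0))) into (1 ^ 0), now (0 | (1 ^ 0))
step 3: xor_false (→) rewrites (1 ^ 0) into 1, reaching cost 5 (bound 5)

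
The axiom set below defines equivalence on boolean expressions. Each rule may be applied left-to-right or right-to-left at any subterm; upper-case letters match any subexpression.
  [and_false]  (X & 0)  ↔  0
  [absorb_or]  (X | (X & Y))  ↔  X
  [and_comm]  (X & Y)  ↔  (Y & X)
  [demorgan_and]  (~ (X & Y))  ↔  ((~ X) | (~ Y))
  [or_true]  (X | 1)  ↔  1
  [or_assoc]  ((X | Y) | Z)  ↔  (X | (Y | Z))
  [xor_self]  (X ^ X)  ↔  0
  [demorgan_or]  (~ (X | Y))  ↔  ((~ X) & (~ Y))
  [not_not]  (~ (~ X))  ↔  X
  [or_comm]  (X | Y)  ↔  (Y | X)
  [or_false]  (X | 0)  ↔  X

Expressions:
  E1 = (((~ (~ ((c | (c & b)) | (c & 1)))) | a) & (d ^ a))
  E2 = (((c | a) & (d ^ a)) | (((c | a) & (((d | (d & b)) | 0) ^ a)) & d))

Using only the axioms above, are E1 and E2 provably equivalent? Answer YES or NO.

YES

(1) (c | (c & b))  =[absorb_or →]=  c    ⊢ (((~ (~ (c | (c & 1)))) | a) & (d ^ a))
(2) (c | (c & 1))  =[absorb_or →]=  c    ⊢ (((~ (~ c)) | a) & (d ^ a))
(3) (~ (~ c))  =[not_not →]=  c    ⊢ ((c | a) & (d ^ a))
(4) ((c | a) & (d ^ a))  =[absorb_or ←]=  (((c | a) & (d ^ a)) | (((c | a) & (d ^ a)) & d))
(5) d  =[absorb_or ←]=  (d | (d & b))    ⊢ (((c | a) & (d ^ a)) | (((c | a) & ((d | (d & b)) ^ a)) & d))
(6) (d | (d & b))  =[or_false ←]=  ((d | (d & b)) | 0)    ⊢ E2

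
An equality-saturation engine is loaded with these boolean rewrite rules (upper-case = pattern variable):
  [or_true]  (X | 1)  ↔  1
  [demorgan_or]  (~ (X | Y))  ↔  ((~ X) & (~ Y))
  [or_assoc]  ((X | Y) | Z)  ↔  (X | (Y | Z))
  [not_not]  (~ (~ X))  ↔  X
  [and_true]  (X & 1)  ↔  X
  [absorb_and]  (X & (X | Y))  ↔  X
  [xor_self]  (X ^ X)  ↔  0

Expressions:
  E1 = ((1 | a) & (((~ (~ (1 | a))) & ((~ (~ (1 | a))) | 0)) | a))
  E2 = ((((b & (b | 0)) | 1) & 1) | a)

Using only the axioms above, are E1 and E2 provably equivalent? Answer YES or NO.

1. [absorb_and →] ((~ (~ (1 | a))) & ((~ (~ (1 | a))) | 0))  →  (~ (~ (1 | a)));  E1 = ((1 | a) & ((~ (~ (1 | a))) | a))
2. [not_not →] (~ (~ (1 | a)))  →  (1 | a);  E1 = ((1 | a) & ((1 | a) | a))
3. [absorb_and →] ((1 | a) & ((1 | a) | a))  →  (1 | a)
4. [or_true ←] 1  →  (b | 1);  E1 = ((b | 1) | a)
5. [absorb_and ←] b  →  (b & (b | 0));  E1 = (((b & (b | 0)) | 1) | a)
6. [and_true ←] ((b & (b | 0)) | 1)  →  (((b & (b | 0)) | 1) & 1);  this is E2

YES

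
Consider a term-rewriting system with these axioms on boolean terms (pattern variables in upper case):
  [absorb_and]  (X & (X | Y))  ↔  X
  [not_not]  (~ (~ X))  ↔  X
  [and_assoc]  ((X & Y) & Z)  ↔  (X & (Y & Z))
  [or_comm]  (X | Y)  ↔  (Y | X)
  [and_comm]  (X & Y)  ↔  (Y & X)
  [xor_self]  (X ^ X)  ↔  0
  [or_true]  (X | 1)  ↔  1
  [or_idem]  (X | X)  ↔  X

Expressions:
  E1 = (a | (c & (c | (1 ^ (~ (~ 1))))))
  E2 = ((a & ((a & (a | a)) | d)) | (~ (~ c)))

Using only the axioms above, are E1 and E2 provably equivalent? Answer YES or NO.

YES

(1) (~ (~ 1))  =[not_not →]=  1    ⊢ (a | (c & (c | (1 ^ 1))))
(2) (1 ^ 1)  =[xor_self →]=  0    ⊢ (a | (c & (c | 0)))
(3) (c & (c | 0))  =[absorb_and →]=  c    ⊢ (a | c)
(4) c  =[not_not ←]=  (~ (~ c))    ⊢ (a | (~ (~ c)))
(5) a  =[absorb_and ←]=  (a & (a | d))    ⊢ ((a & (a | d)) | (~ (~ c)))
(6) a  =[absorb_and ←]=  (a & (a | a))    ⊢ E2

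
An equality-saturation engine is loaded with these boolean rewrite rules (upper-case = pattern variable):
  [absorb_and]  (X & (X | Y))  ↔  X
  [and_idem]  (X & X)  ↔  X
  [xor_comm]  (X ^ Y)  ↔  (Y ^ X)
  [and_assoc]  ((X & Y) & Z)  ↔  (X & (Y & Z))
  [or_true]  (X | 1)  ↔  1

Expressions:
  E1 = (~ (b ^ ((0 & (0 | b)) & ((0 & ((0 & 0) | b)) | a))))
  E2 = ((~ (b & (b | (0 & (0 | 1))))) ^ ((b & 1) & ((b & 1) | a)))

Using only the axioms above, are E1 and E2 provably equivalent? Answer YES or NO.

All listed rules preserve value, hence provable equivalence implies equal values everywhere; look for a separating assignment.
a=0, b=1 gives E1 ↦ 0, E2 ↦ 1; values differ ⇒ not provably equivalent.

NO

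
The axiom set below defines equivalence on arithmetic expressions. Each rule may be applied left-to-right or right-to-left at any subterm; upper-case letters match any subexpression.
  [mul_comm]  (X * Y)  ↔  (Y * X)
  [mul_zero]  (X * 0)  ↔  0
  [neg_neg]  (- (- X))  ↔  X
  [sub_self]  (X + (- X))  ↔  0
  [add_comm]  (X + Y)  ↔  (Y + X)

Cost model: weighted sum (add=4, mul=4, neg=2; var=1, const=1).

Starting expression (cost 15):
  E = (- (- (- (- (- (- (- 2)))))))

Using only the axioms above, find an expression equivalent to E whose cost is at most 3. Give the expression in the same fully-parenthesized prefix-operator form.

step 1: neg_neg (→) rewrites (- (- 2)) into 2, now (- (- (- (- (- 2)))))
step 2: neg_neg (→) rewrites (- (- 2)) into 2, now (- (- (- 2)))
step 3: neg_neg (→) rewrites (- (- (- 2))) into (- 2), reaching cost 3 (bound 3)

(- 2)   [cost 3]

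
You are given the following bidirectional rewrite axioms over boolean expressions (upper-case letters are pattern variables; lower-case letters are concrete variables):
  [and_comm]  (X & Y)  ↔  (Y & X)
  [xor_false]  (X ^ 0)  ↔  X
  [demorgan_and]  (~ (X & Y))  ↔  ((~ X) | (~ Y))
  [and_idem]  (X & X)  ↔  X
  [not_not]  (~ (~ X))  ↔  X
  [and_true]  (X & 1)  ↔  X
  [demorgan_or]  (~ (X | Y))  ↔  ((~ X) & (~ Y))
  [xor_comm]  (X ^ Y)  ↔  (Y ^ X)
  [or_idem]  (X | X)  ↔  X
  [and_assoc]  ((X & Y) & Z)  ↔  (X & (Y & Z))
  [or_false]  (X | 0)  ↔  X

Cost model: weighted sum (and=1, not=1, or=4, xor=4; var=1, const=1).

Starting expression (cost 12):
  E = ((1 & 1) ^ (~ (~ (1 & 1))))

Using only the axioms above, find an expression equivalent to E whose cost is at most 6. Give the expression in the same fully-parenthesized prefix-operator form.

(1 ^ 1)   [cost 6]

1. [and_idem →] (1 & 1)  →  1;  E = (1 ^ (~ (~ (1 & 1))))
2. [not_not →] (~ (~ (1 & 1)))  →  (1 & 1);  E = (1 ^ (1 & 1))
3. [and_true →] (1 & 1)  →  1;  cost 6 ≤ 6, done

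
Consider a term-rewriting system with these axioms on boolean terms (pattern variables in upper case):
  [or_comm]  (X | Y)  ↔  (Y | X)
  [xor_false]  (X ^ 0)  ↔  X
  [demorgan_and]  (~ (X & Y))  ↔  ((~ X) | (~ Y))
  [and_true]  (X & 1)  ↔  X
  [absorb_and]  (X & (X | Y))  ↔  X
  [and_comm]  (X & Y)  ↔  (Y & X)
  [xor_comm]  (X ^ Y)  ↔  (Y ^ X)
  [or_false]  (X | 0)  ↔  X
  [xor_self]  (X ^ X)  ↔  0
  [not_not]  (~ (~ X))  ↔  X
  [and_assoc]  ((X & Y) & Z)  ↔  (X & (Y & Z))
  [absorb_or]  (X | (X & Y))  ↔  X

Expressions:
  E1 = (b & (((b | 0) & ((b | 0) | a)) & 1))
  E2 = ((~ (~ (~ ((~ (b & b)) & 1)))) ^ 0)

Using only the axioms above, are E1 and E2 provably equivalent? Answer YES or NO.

YES

1. [absorb_and →] ((b | 0) & ((b | 0) | a))  →  (b | 0);  E1 = (b & ((b | 0) & 1))
2. [and_true →] ((b | 0) & 1)  →  (b | 0);  E1 = (b & (b | 0))
3. [or_false →] (b | 0)  →  b;  E1 = (b & b)
4. [xor_false ←] (b & b)  →  ((b & b) ^ 0)
5. [not_not ←] (b & b)  →  (~ (~ (b & b)));  E1 = ((~ (~ (b & b))) ^ 0)
6. [and_true ←] (~ (b & b))  →  ((~ (b & b)) & 1);  E1 = ((~ ((~ (b & b)) & 1)) ^ 0)
7. [not_not ←] ((~ (b & b)) & 1)  →  (~ (~ ((~ (b & b)) & 1)));  this is E2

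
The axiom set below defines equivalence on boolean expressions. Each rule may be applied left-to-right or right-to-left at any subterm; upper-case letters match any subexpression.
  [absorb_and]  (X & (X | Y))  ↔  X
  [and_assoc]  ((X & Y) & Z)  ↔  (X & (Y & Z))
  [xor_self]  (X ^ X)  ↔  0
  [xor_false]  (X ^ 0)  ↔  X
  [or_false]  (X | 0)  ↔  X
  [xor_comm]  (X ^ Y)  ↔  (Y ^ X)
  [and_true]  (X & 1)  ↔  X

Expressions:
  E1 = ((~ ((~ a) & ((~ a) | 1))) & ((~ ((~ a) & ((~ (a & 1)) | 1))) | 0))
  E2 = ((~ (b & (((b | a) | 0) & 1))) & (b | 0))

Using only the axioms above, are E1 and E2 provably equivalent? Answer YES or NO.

All listed rules preserve value, hence provable equivalence implies equal values everywhere; look for a separating assignment.
a=1, b=0 gives E1 ↦ 1, E2 ↦ 0; values differ ⇒ not provably equivalent.

NO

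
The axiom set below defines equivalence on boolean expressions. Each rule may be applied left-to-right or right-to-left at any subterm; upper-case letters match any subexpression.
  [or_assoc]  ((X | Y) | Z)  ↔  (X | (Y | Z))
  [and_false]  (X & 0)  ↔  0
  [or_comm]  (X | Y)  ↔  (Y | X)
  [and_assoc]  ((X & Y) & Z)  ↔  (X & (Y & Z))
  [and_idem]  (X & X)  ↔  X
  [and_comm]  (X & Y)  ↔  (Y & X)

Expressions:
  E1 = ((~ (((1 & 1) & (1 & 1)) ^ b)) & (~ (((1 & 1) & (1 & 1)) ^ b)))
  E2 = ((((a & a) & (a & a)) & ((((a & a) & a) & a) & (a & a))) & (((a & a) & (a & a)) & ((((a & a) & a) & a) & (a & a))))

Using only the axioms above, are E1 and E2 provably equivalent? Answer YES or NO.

All listed rules preserve value, hence provable equivalence implies equal values everywhere; look for a separating assignment.
a=0, b=1 gives E1 ↦ 1, E2 ↦ 0; values differ ⇒ not provably equivalent.

NO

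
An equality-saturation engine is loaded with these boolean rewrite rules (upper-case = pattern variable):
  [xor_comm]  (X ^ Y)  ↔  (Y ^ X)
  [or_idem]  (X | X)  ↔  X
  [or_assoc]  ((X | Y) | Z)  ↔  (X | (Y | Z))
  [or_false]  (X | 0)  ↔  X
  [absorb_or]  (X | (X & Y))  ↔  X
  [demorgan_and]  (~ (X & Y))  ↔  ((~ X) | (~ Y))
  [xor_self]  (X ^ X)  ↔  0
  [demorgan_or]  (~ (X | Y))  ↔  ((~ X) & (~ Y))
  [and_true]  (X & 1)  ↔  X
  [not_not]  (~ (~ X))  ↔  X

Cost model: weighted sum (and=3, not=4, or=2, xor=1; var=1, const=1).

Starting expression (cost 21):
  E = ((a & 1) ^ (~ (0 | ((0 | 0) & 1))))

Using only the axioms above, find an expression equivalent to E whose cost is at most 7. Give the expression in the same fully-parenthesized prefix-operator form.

(a ^ (~ 0))   [cost 7]

step 1: or_false (→) rewrites (0 | 0) into 0, now ((a & 1) ^ (~ (0 | (0 & 1))))
step 2: and_true (→) rewrites (a & 1) into a, now (a ^ (~ (0 | (0 & 1))))
step 3: absorb_or (→) rewrites (0 | (0 & 1)) into 0, reaching cost 7 (bound 7)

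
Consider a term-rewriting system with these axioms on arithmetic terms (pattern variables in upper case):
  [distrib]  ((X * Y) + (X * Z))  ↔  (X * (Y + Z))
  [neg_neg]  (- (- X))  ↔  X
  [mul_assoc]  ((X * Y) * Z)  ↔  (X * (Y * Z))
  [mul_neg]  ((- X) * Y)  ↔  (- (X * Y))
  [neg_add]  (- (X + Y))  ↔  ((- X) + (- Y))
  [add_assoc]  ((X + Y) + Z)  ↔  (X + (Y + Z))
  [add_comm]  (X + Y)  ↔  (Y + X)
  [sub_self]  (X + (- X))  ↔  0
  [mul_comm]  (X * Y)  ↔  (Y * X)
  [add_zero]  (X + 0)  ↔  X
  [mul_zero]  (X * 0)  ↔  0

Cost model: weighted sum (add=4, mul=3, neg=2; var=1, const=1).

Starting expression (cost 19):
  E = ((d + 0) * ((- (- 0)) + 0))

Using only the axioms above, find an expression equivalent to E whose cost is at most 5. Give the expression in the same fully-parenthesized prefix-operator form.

(0 * d)   [cost 5]

step 1: add_zero (→) rewrites ((- (- 0)) + 0) into (- (- 0)), now ((d + 0) * (- (- 0)))
step 2: neg_neg (→) rewrites (- (- 0)) into 0, now ((d + 0) * 0)
step 3: mul_comm (→) rewrites ((d + 0) * 0) into (0 * (d + 0))
step 4: add_zero (→) rewrites (d + 0) into d, reaching cost 5 (bound 5)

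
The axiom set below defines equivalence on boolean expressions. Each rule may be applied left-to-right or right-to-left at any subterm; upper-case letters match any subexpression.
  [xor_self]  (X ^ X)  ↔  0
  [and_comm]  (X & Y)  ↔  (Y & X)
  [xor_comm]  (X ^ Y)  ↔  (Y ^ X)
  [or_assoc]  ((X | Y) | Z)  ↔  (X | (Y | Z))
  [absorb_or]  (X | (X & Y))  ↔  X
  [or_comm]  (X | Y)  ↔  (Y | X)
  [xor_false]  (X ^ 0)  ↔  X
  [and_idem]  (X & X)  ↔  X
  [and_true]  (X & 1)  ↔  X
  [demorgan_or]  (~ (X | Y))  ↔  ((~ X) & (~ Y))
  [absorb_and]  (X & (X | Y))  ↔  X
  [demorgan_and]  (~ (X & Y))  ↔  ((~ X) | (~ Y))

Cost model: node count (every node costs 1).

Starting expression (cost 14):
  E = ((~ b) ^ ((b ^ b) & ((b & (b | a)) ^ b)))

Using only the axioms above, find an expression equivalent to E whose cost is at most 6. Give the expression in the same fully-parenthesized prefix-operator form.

((~ b) ^ (b ^ b))   [cost 6]

(1) ((b & (b | a)) ^ b)  =[xor_comm →]=  (b ^ (b & (b | a)))    ⊢ ((~ b) ^ ((b ^ b) & (b ^ (b & (b | a)))))
(2) (b & (b | a))  =[absorb_and →]=  b    ⊢ ((~ b) ^ ((b ^ b) & (b ^ b)))
(3) ((b ^ b) & (b ^ b))  =[and_idem →]=  (b ^ b)    ⊢ cost 6, within 6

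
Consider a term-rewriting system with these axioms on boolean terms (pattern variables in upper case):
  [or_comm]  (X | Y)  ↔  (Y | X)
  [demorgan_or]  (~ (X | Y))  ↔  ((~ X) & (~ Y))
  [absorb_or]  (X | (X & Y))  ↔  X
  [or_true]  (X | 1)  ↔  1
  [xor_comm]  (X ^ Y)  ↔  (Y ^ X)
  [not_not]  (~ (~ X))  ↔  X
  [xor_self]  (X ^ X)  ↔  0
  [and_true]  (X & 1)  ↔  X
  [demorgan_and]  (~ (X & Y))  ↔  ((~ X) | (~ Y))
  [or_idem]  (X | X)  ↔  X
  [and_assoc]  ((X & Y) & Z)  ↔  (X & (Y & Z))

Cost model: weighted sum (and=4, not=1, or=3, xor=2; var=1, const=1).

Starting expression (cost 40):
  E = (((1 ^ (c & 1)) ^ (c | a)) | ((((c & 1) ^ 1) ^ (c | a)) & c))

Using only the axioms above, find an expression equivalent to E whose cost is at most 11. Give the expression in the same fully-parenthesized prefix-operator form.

1. [xor_comm →] (1 ^ (c & 1))  →  ((c & 1) ^ 1);  E = ((((c & 1) ^ 1) ^ (c | a)) | ((((c & 1) ^ 1) ^ (c | a)) & c))
2. [absorb_or →] ((((c & 1) ^ 1) ^ (c | a)) | ((((c & 1) ^ 1) ^ (c | a)) & c))  →  (((c & 1) ^ 1) ^ (c | a))
3. [and_true →] (c & 1)  →  c;  cost 11 ≤ 11, done

((c ^ 1) ^ (c | a))   [cost 11]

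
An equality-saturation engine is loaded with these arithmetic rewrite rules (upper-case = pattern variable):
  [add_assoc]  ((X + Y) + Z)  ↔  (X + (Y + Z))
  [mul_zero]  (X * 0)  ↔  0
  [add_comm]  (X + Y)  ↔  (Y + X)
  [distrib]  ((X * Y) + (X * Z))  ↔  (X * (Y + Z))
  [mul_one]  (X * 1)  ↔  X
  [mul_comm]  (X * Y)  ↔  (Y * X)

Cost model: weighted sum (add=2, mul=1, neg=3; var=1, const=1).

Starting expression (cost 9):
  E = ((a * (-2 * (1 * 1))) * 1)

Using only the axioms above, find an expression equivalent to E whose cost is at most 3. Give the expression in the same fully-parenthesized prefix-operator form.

(1) (1 * 1)  =[mul_one →]=  1    ⊢ ((a * (-2 * 1)) * 1)
(2) (-2 * 1)  =[mul_one →]=  -2    ⊢ ((a * -2) * 1)
(3) ((a * -2) * 1)  =[mul_one →]=  (a * -2)    ⊢ cost 3, within 3

(a * -2)   [cost 3]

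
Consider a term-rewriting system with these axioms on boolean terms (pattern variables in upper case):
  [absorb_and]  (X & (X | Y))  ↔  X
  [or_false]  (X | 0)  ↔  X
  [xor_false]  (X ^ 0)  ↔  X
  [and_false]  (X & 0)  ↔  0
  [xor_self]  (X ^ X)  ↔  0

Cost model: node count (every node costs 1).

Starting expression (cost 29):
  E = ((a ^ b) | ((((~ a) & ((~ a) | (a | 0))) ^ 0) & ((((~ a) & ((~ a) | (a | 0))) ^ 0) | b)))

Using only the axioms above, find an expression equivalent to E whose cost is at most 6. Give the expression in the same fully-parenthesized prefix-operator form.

((a ^ b) | (~ a))   [cost 6]

(1) ((((~ a) & ((~ a) | (a | 0))) ^ 0) & ((((~ a) & ((~ a) | (a | 0))) ^ 0) | b))  =[absorb_and →]=  (((~ a) & ((~ a) | (a | 0))) ^ 0)    ⊢ ((a ^ b) | (((~ a) & ((~ a) | (a | 0))) ^ 0))
(2) (a | 0)  =[or_false →]=  a    ⊢ ((a ^ b) | (((~ a) & ((~ a) | a)) ^ 0))
(3) ((~ a) & ((~ a) | a))  =[absorb_and →]=  (~ a)    ⊢ ((a ^ b) | ((~ a) ^ 0))
(4) ((~ a) ^ 0)  =[xor_false →]=  (~ a)    ⊢ cost 6, within 6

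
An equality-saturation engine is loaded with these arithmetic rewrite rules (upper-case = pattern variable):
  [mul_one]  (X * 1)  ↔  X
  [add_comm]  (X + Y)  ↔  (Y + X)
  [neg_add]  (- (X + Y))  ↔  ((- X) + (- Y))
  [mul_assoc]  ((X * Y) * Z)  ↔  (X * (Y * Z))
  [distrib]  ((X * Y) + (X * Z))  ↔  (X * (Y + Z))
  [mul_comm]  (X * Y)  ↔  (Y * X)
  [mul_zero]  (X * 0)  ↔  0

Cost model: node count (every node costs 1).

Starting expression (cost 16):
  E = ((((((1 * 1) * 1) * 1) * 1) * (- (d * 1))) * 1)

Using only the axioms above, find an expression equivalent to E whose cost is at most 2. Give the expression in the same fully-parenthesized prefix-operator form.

1. [mul_one →] (1 * 1)  →  1;  E = (((((1 * 1) * 1) * 1) * (- (d * 1))) * 1)
2. [mul_one →] (1 * 1)  →  1;  E = ((((1 * 1) * 1) * (- (d * 1))) * 1)
3. [mul_one →] (1 * 1)  →  1;  E = (((1 * 1) * (- (d * 1))) * 1)
4. [mul_one →] (d * 1)  →  d;  E = (((1 * 1) * (- d)) * 1)
5. [mul_one →] (1 * 1)  →  1;  E = ((1 * (- d)) * 1)
6. [mul_comm →] (1 * (- d))  →  ((- d) * 1);  E = (((- d) * 1) * 1)
7. [mul_assoc →] (((- d) * 1) * 1)  →  ((- d) * (1 * 1))
8. [mul_one →] (1 * 1)  →  1;  E = ((- d) * 1)
9. [mul_one →] ((- d) * 1)  →  (- d);  cost 2 ≤ 2, done

(- d)   [cost 2]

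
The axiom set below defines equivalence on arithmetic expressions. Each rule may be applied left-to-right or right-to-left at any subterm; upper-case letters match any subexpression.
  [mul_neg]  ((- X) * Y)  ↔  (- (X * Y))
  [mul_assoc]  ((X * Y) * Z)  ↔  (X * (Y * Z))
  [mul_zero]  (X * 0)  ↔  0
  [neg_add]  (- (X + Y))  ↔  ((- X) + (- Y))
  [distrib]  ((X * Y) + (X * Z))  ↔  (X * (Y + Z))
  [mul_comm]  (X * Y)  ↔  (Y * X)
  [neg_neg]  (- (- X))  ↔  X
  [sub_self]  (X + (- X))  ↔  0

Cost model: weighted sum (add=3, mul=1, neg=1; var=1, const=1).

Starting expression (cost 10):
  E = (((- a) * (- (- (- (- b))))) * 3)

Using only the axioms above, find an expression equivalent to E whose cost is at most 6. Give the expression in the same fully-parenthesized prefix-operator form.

1. [mul_assoc →] (((- a) * (- (- (- (- b))))) * 3)  →  ((- a) * ((- (- (- (- b)))) * 3))
2. [neg_neg →] (- (- b))  →  b;  E = ((- a) * ((- (- b)) * 3))
3. [neg_neg →] (- (- b))  →  b;  cost 6 ≤ 6, done

((- a) * (b * 3))   [cost 6]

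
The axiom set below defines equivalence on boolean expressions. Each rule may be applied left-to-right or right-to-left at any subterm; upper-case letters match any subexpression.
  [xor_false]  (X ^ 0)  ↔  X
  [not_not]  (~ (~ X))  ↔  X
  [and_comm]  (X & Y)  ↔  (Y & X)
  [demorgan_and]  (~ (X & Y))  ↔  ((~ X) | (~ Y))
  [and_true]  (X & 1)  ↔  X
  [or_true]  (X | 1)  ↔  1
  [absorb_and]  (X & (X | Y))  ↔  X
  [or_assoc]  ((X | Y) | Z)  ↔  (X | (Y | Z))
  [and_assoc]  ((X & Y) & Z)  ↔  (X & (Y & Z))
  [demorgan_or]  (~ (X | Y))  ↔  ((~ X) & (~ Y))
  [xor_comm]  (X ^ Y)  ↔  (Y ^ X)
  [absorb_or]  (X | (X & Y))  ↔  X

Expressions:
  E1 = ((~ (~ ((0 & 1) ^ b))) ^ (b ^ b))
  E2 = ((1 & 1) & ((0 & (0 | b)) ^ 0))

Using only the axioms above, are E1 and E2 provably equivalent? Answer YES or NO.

Every axiom is a valid identity, so a rewrite proof would force E1 and E2 to agree under every assignment.
At b=1: E1 = 1 but E2 = 0; they differ, so no derivation exists.

NO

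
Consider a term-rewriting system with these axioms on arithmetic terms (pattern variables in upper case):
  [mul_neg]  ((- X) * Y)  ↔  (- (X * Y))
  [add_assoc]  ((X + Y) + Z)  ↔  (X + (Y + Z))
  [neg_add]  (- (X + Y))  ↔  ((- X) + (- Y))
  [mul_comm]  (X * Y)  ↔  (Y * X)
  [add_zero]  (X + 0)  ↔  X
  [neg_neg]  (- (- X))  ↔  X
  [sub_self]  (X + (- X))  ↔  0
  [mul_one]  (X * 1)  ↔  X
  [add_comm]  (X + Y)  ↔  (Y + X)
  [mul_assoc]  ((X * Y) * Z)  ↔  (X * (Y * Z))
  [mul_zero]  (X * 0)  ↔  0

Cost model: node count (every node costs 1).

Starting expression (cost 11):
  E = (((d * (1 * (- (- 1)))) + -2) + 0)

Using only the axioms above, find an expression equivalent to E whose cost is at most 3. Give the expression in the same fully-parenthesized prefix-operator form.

(1) (- (- 1))  =[neg_neg →]=  1    ⊢ (((d * (1 * 1)) + -2) + 0)
(2) (((d * (1 * 1)) + -2) + 0)  =[add_zero →]=  ((d * (1 * 1)) + -2)
(3) (1 * 1)  =[mul_one →]=  1    ⊢ ((d * 1) + -2)
(4) (d * 1)  =[mul_one →]=  d    ⊢ cost 3, within 3

(d + -2)   [cost 3]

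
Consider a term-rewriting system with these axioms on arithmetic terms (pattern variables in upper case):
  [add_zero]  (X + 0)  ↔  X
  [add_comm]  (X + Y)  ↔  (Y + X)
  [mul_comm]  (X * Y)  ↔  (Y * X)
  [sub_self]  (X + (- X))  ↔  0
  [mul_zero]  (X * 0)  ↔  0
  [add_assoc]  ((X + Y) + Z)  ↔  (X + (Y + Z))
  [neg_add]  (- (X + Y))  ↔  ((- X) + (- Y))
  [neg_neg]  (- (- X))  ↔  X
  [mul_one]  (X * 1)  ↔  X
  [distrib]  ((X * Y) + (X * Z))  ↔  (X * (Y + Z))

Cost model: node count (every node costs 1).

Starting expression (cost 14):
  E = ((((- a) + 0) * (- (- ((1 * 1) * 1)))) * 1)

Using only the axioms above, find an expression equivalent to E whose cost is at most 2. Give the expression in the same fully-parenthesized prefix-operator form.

step 1: neg_neg (→) rewrites (- (- ((1 * 1) * 1))) into ((1 * 1) * 1), now ((((- a) + 0) * ((1 * 1) * 1)) * 1)
step 2: mul_one (→) rewrites (1 * 1) into 1, now ((((- a) + 0) * (1 * 1)) * 1)
step 3: add_zero (→) rewrites ((- a) + 0) into (- a), now (((- a) * (1 * 1)) * 1)
step 4: mul_one (→) rewrites (((- a) * (1 * 1)) * 1) into ((- a) * (1 * 1))
step 5: mul_one (→) rewrites (1 * 1) into 1, now ((- a) * 1)
step 6: mul_one (→) rewrites ((- a) * 1) into (- a), reaching cost 2 (bound 2)

(- a)   [cost 2]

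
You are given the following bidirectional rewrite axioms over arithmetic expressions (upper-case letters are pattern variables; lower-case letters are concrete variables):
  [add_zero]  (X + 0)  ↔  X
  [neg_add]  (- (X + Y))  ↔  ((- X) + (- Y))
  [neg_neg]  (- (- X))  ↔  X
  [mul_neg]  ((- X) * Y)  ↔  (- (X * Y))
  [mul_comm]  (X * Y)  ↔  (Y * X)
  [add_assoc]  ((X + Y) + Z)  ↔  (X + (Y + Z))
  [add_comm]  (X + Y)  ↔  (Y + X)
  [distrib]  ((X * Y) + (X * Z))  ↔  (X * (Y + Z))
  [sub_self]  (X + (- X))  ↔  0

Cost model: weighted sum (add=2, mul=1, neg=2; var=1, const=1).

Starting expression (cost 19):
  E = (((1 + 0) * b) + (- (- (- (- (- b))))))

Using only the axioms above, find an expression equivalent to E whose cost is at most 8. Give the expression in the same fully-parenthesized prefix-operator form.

step 1: neg_neg (→) rewrites (- (- b)) into b, now (((1 + 0) * b) + (- (- (- b))))
step 2: neg_neg (→) rewrites (- (- (- b))) into (- b), now (((1 + 0) * b) + (- b))
step 3: add_zero (→) rewrites (1 + 0) into 1, reaching cost 8 (bound 8)

((1 * b) + (- b))   [cost 8]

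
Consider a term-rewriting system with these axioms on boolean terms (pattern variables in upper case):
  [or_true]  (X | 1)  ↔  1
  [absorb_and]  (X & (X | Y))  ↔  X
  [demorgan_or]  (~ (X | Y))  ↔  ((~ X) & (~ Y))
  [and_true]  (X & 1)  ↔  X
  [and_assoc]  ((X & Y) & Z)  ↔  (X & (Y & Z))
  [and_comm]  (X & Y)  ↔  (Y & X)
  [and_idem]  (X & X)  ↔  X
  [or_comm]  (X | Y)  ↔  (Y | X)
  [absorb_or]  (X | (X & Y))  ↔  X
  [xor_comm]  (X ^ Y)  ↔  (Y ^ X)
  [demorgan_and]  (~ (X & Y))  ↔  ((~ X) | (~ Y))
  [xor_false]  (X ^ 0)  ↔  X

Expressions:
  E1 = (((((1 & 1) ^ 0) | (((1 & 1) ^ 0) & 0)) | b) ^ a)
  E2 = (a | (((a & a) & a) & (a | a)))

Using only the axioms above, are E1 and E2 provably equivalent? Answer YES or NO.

The axioms are sound identities: if E1 ↔* E2 then E1 and E2 evaluate identically under any assignment.
Under a=0, b=0: E1 evaluates to 1, E2 to 0. Distinct ⇒ no rewrite sequence connects them.

NO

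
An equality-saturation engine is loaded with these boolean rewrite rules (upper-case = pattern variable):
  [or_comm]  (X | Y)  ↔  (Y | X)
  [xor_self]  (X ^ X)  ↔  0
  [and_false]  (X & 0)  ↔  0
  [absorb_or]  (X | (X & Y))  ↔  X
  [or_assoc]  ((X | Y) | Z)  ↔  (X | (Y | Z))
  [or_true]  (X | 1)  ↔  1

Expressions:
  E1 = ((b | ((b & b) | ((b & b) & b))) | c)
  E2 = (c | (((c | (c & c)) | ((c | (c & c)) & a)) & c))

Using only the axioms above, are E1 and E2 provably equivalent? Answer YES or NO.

All listed rules preserve value, hence provable equivalence implies equal values everywhere; look for a separating assignment.
a=0, b=1, c=0 gives E1 ↦ 1, E2 ↦ 0; values differ ⇒ not provably equivalent.

NO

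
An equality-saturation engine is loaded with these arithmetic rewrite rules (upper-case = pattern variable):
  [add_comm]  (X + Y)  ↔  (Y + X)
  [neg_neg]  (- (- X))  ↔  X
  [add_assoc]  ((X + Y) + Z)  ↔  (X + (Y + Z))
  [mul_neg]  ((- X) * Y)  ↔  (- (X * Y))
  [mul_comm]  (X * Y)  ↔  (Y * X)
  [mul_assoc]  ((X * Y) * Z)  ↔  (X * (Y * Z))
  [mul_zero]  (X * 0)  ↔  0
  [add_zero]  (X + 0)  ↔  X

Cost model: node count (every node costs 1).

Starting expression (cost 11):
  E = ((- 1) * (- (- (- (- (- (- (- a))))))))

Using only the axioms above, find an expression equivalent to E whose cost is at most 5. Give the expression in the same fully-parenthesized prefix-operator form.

step 1: neg_neg (→) rewrites (- (- (- (- (- (- a)))))) into (- (- (- (- a)))), now ((- 1) * (- (- (- (- (- a))))))
step 2: neg_neg (→) rewrites (- (- (- (- a)))) into (- (- a)), now ((- 1) * (- (- (- a))))
step 3: neg_neg (→) rewrites (- (- (- a))) into (- a), reaching cost 5 (bound 5)

((- 1) * (- a))   [cost 5]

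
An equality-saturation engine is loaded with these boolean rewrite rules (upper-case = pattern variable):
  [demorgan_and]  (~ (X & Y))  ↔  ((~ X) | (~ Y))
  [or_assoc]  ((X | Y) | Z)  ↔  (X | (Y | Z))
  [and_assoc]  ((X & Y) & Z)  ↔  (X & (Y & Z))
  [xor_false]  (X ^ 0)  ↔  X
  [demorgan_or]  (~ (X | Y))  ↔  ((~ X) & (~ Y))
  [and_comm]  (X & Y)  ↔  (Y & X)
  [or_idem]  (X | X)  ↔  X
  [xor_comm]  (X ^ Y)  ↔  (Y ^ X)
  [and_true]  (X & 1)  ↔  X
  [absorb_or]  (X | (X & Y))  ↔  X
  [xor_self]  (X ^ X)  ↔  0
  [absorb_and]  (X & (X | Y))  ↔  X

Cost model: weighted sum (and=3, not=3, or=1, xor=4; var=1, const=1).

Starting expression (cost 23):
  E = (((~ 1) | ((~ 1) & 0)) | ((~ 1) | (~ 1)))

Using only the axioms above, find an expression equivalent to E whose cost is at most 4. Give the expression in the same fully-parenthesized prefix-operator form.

(1) ((~ 1) | (~ 1))  =[or_idem →]=  (~ 1)    ⊢ (((~ 1) | ((~ 1) & 0)) | (~ 1))
(2) ((~ 1) | ((~ 1) & 0))  =[absorb_or →]=  (~ 1)    ⊢ ((~ 1) | (~ 1))
(3) ((~ 1) | (~ 1))  =[or_idem →]=  (~ 1)    ⊢ cost 4, within 4

(~ 1)   [cost 4]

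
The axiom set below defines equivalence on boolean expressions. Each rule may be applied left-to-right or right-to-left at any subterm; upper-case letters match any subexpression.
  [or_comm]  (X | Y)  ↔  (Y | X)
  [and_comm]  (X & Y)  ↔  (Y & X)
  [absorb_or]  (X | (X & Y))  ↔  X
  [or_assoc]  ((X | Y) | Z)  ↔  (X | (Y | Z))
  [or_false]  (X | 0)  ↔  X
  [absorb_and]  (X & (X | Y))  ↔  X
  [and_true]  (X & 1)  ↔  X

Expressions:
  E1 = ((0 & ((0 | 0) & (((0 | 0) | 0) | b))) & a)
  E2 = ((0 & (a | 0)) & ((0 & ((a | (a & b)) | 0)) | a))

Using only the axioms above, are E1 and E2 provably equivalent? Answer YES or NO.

step 1: or_false (→) rewrites (0 | 0) into 0, now ((0 & ((0 | 0) & ((0 | 0) | b))) & a)
step 2: absorb_and (→) rewrites ((0 | 0) & ((0 | 0) | b)) into (0 | 0), now ((0 & (0 | 0)) & a)
step 3: absorb_and (→) rewrites (0 & (0 | 0)) into 0, now (0 & a)
step 4: or_false (←) rewrites a into (a | 0), now (0 & (a | 0))
step 5: absorb_and (←) rewrites (0 & (a | 0)) into ((0 & (a | 0)) & ((0 & (a | 0)) | a))
step 6: absorb_or (←) rewrites a into (a | (a & b)), which is E2

YES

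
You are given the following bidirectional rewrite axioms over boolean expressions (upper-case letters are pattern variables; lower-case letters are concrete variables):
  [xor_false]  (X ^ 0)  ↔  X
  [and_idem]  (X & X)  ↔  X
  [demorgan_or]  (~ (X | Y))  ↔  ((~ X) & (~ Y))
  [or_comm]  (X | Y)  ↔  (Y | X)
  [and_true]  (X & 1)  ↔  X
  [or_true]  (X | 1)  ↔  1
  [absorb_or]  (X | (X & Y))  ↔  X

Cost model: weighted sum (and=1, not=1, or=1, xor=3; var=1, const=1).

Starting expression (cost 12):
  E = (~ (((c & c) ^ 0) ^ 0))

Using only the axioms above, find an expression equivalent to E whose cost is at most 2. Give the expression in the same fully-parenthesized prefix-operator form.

(1) (c & c)  =[and_idem →]=  c    ⊢ (~ ((c ^ 0) ^ 0))
(2) (c ^ 0)  =[xor_false →]=  c    ⊢ (~ (c ^ 0))
(3) (c ^ 0)  =[xor_false →]=  c    ⊢ cost 2, within 2

(~ c)   [cost 2]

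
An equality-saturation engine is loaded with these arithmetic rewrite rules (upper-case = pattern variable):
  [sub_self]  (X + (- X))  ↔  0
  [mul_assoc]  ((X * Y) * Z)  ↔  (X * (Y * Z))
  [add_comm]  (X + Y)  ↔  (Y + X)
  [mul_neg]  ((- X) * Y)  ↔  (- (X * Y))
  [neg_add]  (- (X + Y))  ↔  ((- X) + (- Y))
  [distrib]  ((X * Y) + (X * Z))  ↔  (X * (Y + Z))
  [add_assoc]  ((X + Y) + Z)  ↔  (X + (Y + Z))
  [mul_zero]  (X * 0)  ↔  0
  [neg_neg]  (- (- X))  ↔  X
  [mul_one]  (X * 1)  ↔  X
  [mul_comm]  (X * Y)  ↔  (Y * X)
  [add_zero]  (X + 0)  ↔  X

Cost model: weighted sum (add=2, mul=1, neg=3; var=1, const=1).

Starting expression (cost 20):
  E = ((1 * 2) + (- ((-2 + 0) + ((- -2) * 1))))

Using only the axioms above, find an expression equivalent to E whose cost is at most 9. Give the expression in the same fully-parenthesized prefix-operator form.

1. [add_zero →] (-2 + 0)  →  -2;  E = ((1 * 2) + (- (-2 + ((- -2) * 1))))
2. [mul_one →] ((- -2) * 1)  →  (- -2);  E = ((1 * 2) + (- (-2 + (- -2))))
3. [sub_self →] (-2 + (- -2))  →  0;  cost 9 ≤ 9, done

((1 * 2) + (- 0))   [cost 9]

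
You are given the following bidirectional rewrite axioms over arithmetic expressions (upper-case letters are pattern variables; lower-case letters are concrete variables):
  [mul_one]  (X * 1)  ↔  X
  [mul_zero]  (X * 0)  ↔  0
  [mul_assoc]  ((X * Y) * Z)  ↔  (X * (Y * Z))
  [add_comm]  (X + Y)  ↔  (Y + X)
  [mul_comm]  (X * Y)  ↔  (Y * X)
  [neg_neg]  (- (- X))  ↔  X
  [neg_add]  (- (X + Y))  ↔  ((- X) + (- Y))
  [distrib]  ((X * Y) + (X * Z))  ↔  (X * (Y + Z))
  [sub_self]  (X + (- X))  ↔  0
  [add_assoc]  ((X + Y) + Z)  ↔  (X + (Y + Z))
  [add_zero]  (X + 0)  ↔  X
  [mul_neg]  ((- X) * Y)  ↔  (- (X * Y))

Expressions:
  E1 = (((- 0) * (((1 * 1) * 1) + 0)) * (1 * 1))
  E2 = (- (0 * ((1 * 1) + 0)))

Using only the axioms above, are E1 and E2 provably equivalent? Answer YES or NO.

YES

step 1: add_zero (→) rewrites (((1 * 1) * 1) + 0) into ((1 * 1) * 1), now (((- 0) * ((1 * 1) * 1)) * (1 * 1))
step 2: mul_one (→) rewrites ((1 * 1) * 1) into (1 * 1), now (((- 0) * (1 * 1)) * (1 * 1))
step 3: mul_one (→) rewrites (1 * 1) into 1, now (((- 0) * (1 * 1)) * 1)
step 4: mul_one (→) rewrites (1 * 1) into 1, now (((- 0) * 1) * 1)
step 5: mul_one (→) rewrites (((- 0) * 1) * 1) into ((- 0) * 1)
step 6: mul_one (→) rewrites ((- 0) * 1) into (- 0)
step 7: mul_one (←) rewrites 0 into (0 * 1), now (- (0 * 1))
step 8: mul_one (←) rewrites 1 into (1 * 1), now (- (0 * (1 * 1)))
step 9: add_zero (←) rewrites (1 * 1) into ((1 * 1) + 0), which is E2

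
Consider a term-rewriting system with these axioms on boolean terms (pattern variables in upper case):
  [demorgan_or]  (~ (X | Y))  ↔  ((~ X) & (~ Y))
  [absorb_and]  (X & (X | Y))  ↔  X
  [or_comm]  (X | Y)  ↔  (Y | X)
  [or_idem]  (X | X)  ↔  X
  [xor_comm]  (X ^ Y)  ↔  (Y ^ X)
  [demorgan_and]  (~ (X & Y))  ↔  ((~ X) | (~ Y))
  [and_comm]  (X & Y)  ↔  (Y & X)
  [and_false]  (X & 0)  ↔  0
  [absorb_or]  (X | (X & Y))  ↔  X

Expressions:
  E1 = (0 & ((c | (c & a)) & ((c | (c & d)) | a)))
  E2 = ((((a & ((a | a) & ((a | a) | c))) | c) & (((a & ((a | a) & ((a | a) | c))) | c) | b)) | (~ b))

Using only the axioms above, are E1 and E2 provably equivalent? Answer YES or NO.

NO

All listed rules preserve value, hence provable equivalence implies equal values everywhere; look for a separating assignment.
a=0, b=0, c=0, d=0 gives E1 ↦ 0, E2 ↦ 1; values differ ⇒ not provably equivalent.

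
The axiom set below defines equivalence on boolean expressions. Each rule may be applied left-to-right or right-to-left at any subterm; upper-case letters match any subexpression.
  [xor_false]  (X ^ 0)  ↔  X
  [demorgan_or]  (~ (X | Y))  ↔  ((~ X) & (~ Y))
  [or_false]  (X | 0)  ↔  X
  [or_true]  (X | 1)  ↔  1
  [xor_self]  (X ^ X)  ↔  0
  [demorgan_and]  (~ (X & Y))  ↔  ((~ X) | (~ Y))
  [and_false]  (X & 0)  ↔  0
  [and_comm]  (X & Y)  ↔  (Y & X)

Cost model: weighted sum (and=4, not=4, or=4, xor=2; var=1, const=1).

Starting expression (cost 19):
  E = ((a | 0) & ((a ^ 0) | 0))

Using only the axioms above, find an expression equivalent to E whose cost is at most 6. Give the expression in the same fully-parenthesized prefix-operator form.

1. [or_false →] (a | 0)  →  a;  E = (a & ((a ^ 0) | 0))
2. [or_false →] ((a ^ 0) | 0)  →  (a ^ 0);  E = (a & (a ^ 0))
3. [xor_false →] (a ^ 0)  →  a;  cost 6 ≤ 6, done

(a & a)   [cost 6]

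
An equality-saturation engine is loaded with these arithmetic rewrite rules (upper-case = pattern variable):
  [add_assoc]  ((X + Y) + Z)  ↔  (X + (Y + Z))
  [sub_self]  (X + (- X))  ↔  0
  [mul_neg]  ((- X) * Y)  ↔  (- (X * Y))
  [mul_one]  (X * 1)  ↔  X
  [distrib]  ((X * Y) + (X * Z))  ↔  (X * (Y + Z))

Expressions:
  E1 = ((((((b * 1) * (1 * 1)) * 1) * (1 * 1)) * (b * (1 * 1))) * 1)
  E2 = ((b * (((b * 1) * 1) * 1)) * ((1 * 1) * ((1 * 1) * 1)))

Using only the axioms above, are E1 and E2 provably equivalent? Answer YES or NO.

1. [mul_one →] (((b * 1) * (1 * 1)) * 1)  →  ((b * 1) * (1 * 1));  E1 = (((((b * 1) * (1 * 1)) * (1 * 1)) * (b * (1 * 1))) * 1)
2. [mul_one →] (1 * 1)  →  1;  E1 = (((((b * 1) * (1 * 1)) * (1 * 1)) * (b * 1)) * 1)
3. [mul_one →] (1 * 1)  →  1;  E1 = (((((b * 1) * (1 * 1)) * 1) * (b * 1)) * 1)
4. [mul_one →] (1 * 1)  →  1;  E1 = (((((b * 1) * 1) * 1) * (b * 1)) * 1)
5. [mul_one →] (((((b * 1) * 1) * 1) * (b * 1)) * 1)  →  ((((b * 1) * 1) * 1) * (b * 1))
6. [mul_one →] ((b * 1) * 1)  →  (b * 1);  E1 = (((b * 1) * 1) * (b * 1))
7. [mul_one →] (b * 1)  →  b;  E1 = (((b * 1) * 1) * b)
8. [mul_one →] (b * 1)  →  b;  E1 = ((b * 1) * b)
9. [mul_one →] (b * 1)  →  b;  E1 = (b * b)
10. [mul_one ←] (b * b)  →  ((b * b) * 1)
11. [mul_one ←] 1  →  (1 * 1);  E1 = ((b * b) * (1 * 1))
12. [mul_one ←] b  →  (b * 1);  E1 = ((b * (b * 1)) * (1 * 1))
13. [mul_one ←] 1  →  (1 * 1);  E1 = ((b * (b * 1)) * (1 * (1 * 1)))
14. [mul_one ←] 1  →  (1 * 1);  E1 = ((b * (b * 1)) * ((1 * 1) * (1 * 1)))
15. [mul_one ←] (1 * 1)  →  ((1 * 1) * 1);  E1 = ((b * (b * 1)) * ((1 * 1) * ((1 * 1) * 1)))
16. [mul_one ←] b  →  (b * 1);  E1 = ((b * ((b * 1) * 1)) * ((1 * 1) * ((1 * 1) * 1)))
17. [mul_one ←] (b * 1)  →  ((b * 1) * 1);  this is E2

YES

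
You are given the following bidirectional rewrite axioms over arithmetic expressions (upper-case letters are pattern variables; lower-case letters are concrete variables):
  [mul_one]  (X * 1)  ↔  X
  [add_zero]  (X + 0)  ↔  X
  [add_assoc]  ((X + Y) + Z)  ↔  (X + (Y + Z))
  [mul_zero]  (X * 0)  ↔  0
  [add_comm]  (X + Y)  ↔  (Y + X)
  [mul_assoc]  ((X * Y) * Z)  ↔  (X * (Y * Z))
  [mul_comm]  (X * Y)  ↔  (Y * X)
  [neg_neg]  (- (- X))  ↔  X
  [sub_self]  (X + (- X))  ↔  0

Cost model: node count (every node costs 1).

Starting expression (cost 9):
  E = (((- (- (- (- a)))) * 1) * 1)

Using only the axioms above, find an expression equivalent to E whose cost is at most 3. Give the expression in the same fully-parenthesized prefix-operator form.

(1) (- (- (- a)))  =[neg_neg →]=  (- a)    ⊢ (((- (- a)) * 1) * 1)
(2) ((- (- a)) * 1)  =[mul_one →]=  (- (- a))    ⊢ ((- (- a)) * 1)
(3) (- (- a))  =[neg_neg →]=  a    ⊢ cost 3, within 3

(a * 1)   [cost 3]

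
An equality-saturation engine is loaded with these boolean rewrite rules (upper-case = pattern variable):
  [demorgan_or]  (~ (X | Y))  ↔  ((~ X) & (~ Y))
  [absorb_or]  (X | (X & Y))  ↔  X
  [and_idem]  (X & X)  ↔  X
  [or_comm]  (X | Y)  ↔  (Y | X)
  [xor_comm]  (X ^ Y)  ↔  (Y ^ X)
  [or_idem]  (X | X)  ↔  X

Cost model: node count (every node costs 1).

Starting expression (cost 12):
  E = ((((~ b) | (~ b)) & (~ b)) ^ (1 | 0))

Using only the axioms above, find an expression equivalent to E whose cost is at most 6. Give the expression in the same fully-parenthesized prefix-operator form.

((~ b) ^ (1 | 0))   [cost 6]

1. [or_idem →] ((~ b) | (~ b))  →  (~ b);  E = (((~ b) & (~ b)) ^ (1 | 0))
2. [and_idem →] ((~ b) & (~ b))  →  (~ b);  cost 6 ≤ 6, done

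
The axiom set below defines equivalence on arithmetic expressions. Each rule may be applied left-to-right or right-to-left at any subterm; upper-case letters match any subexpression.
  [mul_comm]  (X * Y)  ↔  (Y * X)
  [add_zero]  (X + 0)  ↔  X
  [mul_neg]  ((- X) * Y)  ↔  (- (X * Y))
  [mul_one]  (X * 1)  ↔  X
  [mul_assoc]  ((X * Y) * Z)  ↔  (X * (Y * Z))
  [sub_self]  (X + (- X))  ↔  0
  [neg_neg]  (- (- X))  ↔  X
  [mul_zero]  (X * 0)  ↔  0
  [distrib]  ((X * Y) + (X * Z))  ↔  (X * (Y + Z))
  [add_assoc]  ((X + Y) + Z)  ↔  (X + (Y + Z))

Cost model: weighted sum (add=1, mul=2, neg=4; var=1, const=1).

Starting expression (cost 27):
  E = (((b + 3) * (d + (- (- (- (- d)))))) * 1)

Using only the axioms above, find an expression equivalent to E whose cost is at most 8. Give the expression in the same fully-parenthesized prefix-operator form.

((b + 3) * (d + d))   [cost 8]

(1) (((b + 3) * (d + (- (- (- (- d)))))) * 1)  =[mul_one →]=  ((b + 3) * (d + (- (- (- (- d))))))
(2) (- (- (- (- d))))  =[neg_neg →]=  (- (- d))    ⊢ ((b + 3) * (d + (- (- d))))
(3) (- (- d))  =[neg_neg →]=  d    ⊢ cost 8, within 8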